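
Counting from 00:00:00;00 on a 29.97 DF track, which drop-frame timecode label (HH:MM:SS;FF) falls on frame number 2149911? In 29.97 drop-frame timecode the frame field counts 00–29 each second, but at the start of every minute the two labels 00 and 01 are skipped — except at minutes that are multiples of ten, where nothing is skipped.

19:55:35;13

Ten DF minutes hold 17982 frames, so frame 2149911 lies in block 119 (frames 2139858–2157839) with 10053 frames into that block.
The block's first minute is 1800 frames and the rest 1798 each; 10053 frames reaches minute 5, so 119 × 18 + 5 × 2 = 2152 labels have been skipped so far.
Adding those back, label number 2149911 + 2152 = 2152063 at 30 labels/s is 71735 s + 13 f = 19 h 55 min 35 s frame 13, i.e. 19:55:35;13.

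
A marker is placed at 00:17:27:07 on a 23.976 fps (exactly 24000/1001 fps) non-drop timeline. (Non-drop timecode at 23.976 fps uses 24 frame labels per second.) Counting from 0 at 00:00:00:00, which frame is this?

Total seconds to the label: (0 × 3600 + 17 × 60 + 27) = 1047.
Frame index = 1047 × 24 + 7 = 25135.

frame 25135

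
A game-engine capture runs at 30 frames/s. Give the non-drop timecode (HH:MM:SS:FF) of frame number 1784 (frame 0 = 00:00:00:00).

00:00:59:14

1784 ÷ 30 = 59 full seconds, remainder 14 frames.
59 s = 0 h 0 min 59 s.
Timecode: 00:00:59:14.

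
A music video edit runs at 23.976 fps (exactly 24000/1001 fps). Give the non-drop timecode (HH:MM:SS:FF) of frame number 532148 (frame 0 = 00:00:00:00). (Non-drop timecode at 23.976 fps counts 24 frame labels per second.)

532148 ÷ 24 = 22172 full seconds, remainder 20 frames.
22172 s = 6 h 9 min 32 s.
Timecode: 06:09:32:20.

06:09:32:20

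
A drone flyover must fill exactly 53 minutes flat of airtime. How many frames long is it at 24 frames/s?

76320 frames

53 min = 3180 s.
Frames = 3180 × 24 = 76320.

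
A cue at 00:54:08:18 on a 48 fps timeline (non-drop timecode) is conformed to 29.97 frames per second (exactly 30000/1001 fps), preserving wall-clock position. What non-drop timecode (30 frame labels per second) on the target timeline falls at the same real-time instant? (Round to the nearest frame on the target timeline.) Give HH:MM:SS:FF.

00:54:05:04

Source frame index: (0×3600 + 54×60 + 8) × 48 + 18 = 155922.
Real time: 155922 / (48) = 25987/8 s.
Target frame: (25987/8) × (30000/1001) = 7496250/77 ≈ 97353.896 → 97354.
At 30 labels/s: frame 97354 → 00:54:05:04.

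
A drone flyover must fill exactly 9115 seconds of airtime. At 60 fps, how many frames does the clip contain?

546900 frames

Frames = 9115 × 60 = 546900.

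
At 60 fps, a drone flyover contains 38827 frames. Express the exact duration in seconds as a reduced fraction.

Running time = 38827 ÷ (60) = 38827 × 1/60 = 38827/60 s.

38827/60 seconds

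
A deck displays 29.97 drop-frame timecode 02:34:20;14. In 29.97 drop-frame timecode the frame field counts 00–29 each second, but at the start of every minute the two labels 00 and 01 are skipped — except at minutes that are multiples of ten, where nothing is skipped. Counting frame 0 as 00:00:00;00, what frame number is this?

As if non-drop at 30 labels/s: (2 × 3600 + 34 × 60 + 20) × 30 + 14 = 277814.
Minute boundaries passed: 154; those not divisible by 10: 154 − 15 = 139; dropped labels = 2 × 139 = 278.
Actual frame index = 277814 − 278 = 277536.

277536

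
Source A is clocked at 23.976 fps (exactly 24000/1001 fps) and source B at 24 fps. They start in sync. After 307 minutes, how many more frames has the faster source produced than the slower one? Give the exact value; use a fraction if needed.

307 min = 18420 s.
A emits 24000/1001 × 18420 = 442080000/1001 frames; B emits 24 × 18420 = 442080.
Difference = 442080/1001 frames (≈ 441.6384); B is ahead of A.

442080/1001 frames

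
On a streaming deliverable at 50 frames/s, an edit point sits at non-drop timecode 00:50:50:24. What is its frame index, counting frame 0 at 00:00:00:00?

Total seconds to the label: (0 × 3600 + 50 × 60 + 50) = 3050.
Frame index = 3050 × 50 + 24 = 152524.

frame 152524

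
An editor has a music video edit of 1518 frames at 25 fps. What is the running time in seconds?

Running time = 1518 / (25) = 60.72 s.

60.72 seconds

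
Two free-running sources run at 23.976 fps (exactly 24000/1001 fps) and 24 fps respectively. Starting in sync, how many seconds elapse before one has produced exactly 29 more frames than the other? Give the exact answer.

The gap grows by |24 − 24000/1001| = 24/1001 frames per second.
Time for a 29-frame gap: 29 ÷ (24/1001) = 29029/24 s.

29029/24 seconds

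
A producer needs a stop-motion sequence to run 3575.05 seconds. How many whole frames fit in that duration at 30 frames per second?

Frames = 3575.05 × 30 = 214503/2 ≈ 107251.5000.
Complete frames: 107251.

107251 frames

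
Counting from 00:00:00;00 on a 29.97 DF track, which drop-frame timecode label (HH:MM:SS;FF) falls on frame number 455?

00:00:15;05

Each 10-minute DF block holds 10 × 60 × 30 − 9 × 2 = 17982 frames. 455 ÷ 17982 → 0 full blocks, remainder 455.
Within the partial block the first minute is 1800 frames and each further minute 1798, so 0 further minute boundaries passed. Total skipped labels = 18 × 0 + 2 × 0 = 0.
Non-drop label index = 455 + 0 = 455; at 30 labels/s that is 00:00:15:05, i.e. DF 00:00:15;05.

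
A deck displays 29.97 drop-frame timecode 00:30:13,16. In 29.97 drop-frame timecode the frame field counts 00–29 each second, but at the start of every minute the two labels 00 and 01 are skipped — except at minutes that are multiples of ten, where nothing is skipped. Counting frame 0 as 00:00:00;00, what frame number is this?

Complete 10-minute blocks: 3, each 17982 frames → 53946.
Remaining 0 whole minutes in the current block: 0 frames.
Within the current minute: 13 × 30 + 16 = 406. Total = 53946 + 0 + 406 = 54352.

54352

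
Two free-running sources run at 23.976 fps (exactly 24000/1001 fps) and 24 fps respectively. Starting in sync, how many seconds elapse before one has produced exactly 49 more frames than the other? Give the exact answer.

49049/24 seconds

The gap grows by |24 − 24000/1001| = 24/1001 frames per second.
Time for a 49-frame gap: 49 ÷ (24/1001) = 49049/24 s.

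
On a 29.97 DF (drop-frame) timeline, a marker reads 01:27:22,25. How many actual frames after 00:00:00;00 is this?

As if non-drop at 30 labels/s: (1 × 3600 + 27 × 60 + 22) × 30 + 25 = 157285.
Minute boundaries passed: 87; those not divisible by 10: 87 − 8 = 79; dropped labels = 2 × 79 = 158.
Actual frame index = 157285 − 158 = 157127.

157127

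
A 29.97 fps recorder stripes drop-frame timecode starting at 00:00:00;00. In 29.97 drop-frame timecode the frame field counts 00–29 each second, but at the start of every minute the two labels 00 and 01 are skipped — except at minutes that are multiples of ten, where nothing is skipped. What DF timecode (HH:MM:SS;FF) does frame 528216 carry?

04:53:44;24

Each 10-minute DF block holds 10 × 60 × 30 − 9 × 2 = 17982 frames. 528216 ÷ 17982 → 29 full blocks, remainder 6738.
Within the partial block the first minute is 1800 frames and each further minute 1798, so 3 further minute boundaries passed. Total skipped labels = 18 × 29 + 2 × 3 = 528.
Non-drop label index = 528216 + 528 = 528744; at 30 labels/s that is 04:53:44:24, i.e. DF 04:53:44;24.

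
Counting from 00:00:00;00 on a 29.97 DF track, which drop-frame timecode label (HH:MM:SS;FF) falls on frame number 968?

00:00:32;08

Ten DF minutes hold 17982 frames, so frame 968 lies in block 0 (frames 0–17981) with 968 frames into that block.
The block's first minute is 1800 frames and the rest 1798 each; 968 frames reaches minute 0, so 0 × 18 + 0 × 2 = 0 labels have been skipped so far.
Adding those back, label number 968 + 0 = 968 at 30 labels/s is 32 s + 8 f = 0 h 0 min 32 s frame 8, i.e. 00:00:32;08.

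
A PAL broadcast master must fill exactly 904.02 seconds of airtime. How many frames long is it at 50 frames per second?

Frames = 904.02 × 50 = 45201.

45201 frames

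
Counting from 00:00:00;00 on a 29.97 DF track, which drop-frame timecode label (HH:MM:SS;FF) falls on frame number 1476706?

Each 10-minute DF block holds 10 × 60 × 30 − 9 × 2 = 17982 frames. 1476706 ÷ 17982 → 82 full blocks, remainder 2182.
Within the partial block the first minute is 1800 frames and each further minute 1798, so 1 further minute boundary passed. Total skipped labels = 18 × 82 + 2 × 1 = 1478.
Non-drop label index = 1476706 + 1478 = 1478184; at 30 labels/s that is 13:41:12:24, i.e. DF 13:41:12;24.

13:41:12;24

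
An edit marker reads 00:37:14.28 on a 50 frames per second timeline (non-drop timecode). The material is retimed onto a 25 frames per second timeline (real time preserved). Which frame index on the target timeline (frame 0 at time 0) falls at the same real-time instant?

Source frame index: (0×3600 + 37×60 + 14) × 50 + 28 = 111728.
Real time: 111728 / (50) = 55864/25 s.
Target frame: (55864/25) × (25) = 55864.

frame 55864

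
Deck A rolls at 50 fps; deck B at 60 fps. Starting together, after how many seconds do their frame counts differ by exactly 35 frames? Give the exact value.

The gap grows by |60 − 50| = 10 frames per second.
Time for a 35-frame gap: 35 ÷ (10) = 3.5 s.

3.5 seconds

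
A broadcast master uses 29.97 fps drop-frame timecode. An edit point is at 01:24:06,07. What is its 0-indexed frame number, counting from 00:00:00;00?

As if non-drop at 30 labels/s: (1 × 3600 + 24 × 60 + 6) × 30 + 7 = 151387.
Minute boundaries passed: 84; those not divisible by 10: 84 − 8 = 76; dropped labels = 2 × 76 = 152.
Actual frame index = 151387 − 152 = 151235.

151235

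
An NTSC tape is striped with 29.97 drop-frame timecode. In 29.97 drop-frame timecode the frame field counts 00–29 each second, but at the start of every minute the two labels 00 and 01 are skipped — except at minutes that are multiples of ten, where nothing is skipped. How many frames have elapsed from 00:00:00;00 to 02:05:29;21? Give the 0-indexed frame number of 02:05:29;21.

225665

Complete 10-minute blocks: 12, each 17982 frames → 215784.
Remaining 5 whole minutes in the current block: 1800 + 4 × 1798 = 8992 frames.
Within the current minute: 29 × 30 + 21 − 2 = 889 (labels ;00/;01 skipped at this minute). Total = 215784 + 8992 + 889 = 225665.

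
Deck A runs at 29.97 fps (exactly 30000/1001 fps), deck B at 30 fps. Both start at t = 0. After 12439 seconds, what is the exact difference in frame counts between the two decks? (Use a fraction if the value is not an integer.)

53310/143 frames

A emits 30000/1001 × 12439 = 53310000/143 frames; B emits 30 × 12439 = 373170.
Difference = 53310/143 frames (≈ 372.7972); B is ahead of A.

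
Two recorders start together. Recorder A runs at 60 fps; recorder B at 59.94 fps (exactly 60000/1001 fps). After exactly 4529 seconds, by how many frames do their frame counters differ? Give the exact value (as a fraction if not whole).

38820/143 frames

A emits 60 × 4529 = 271740 frames; B emits 60000/1001 × 4529 = 38820000/143.
Difference = 38820/143 frames (≈ 271.4685); B is behind A.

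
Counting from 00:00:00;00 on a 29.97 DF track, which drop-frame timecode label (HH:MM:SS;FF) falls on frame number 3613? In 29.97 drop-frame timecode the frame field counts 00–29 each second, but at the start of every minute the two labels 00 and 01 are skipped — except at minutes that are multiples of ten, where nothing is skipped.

Each 10-minute DF block holds 10 × 60 × 30 − 9 × 2 = 17982 frames. 3613 ÷ 17982 → 0 full blocks, remainder 3613.
Within the partial block the first minute is 1800 frames and each further minute 1798, so 2 further minute boundaries passed. Total skipped labels = 18 × 0 + 2 × 2 = 4.
Non-drop label index = 3613 + 4 = 3617; at 30 labels/s that is 00:02:00:17, i.e. DF 00:02:00;17.

00:02:00;17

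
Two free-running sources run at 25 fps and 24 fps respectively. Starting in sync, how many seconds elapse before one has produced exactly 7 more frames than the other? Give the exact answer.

7 seconds

The gap grows by |24 − 25| = 1 frame per second.
Time for a 7-frame gap: 7 ÷ (1) = 7 s.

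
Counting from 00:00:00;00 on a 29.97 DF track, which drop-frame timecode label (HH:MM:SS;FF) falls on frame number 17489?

00:09:43;17

Each 10-minute DF block holds 10 × 60 × 30 − 9 × 2 = 17982 frames. 17489 ÷ 17982 → 0 full blocks, remainder 17489.
Within the partial block the first minute is 1800 frames and each further minute 1798, so 9 further minute boundaries passed. Total skipped labels = 18 × 0 + 2 × 9 = 18.
Non-drop label index = 17489 + 18 = 17507; at 30 labels/s that is 00:09:43:17, i.e. DF 00:09:43;17.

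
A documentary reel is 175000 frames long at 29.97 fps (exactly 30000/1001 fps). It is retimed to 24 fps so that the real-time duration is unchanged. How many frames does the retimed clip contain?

140140 frames

Target frames = source frames × (target rate / source rate) = 175000 × (24)/(30000/1001) = 175000 × 1001/1250 = 140140.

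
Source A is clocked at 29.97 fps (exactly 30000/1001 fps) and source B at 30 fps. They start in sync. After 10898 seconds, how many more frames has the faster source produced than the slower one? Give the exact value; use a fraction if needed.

A emits 30000/1001 × 10898 = 326940000/1001 frames; B emits 30 × 10898 = 326940.
Difference = 326940/1001 frames (≈ 326.6134); B is ahead of A.

326940/1001 frames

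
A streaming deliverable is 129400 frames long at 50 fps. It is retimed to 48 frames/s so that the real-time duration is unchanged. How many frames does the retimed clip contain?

Target frames = source frames × (target rate / source rate) = 129400 × (48)/(50) = 129400 × 24/25 = 124224.

124224 frames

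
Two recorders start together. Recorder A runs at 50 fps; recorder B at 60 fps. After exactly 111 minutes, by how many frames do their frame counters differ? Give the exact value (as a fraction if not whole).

66600 frames

111 min = 6660 s.
A emits 50 × 6660 = 333000 frames; B emits 60 × 6660 = 399600.
Difference = 66600 frames; B is ahead of A.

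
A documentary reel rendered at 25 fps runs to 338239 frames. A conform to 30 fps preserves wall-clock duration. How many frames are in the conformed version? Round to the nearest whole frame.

Frames at target rate = 338239 × (30) / (25) = 2029434/5 ≈ 405886.800.
Nearest whole frame: 405887.

405887 frames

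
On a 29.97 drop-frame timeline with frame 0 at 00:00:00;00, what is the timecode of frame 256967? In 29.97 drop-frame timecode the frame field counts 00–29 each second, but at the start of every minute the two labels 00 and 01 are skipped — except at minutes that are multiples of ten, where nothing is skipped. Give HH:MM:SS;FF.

02:22:54;03

Ten DF minutes hold 17982 frames, so frame 256967 lies in block 14 (frames 251748–269729) with 5219 frames into that block.
The block's first minute is 1800 frames and the rest 1798 each; 5219 frames reaches minute 2, so 14 × 18 + 2 × 2 = 256 labels have been skipped so far.
Adding those back, label number 256967 + 256 = 257223 at 30 labels/s is 8574 s + 3 f = 2 h 22 min 54 s frame 3, i.e. 02:22:54;03.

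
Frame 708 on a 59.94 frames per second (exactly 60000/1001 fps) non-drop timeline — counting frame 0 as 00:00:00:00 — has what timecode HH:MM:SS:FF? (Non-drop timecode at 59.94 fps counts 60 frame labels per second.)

708 ÷ 60 = 11 full seconds, remainder 48 frames.
11 s = 0 h 0 min 11 s.
Timecode: 00:00:11:48.

00:00:11:48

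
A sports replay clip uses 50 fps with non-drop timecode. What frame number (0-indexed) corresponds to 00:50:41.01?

152051

Total seconds to the label: (0 × 3600 + 50 × 60 + 41) = 3041.
Frame index = 3041 × 50 + 1 = 152051.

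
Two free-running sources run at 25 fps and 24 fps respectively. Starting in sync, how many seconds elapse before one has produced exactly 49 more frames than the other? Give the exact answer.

The gap grows by |24 − 25| = 1 frame per second.
Time for a 49-frame gap: 49 ÷ (1) = 49 s.

49 seconds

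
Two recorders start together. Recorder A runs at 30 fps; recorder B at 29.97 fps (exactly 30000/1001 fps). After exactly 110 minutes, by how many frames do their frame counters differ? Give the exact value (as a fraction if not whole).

18000/91 frames

110 min = 6600 s.
A emits 30 × 6600 = 198000 frames; B emits 30000/1001 × 6600 = 18000000/91.
Difference = 18000/91 frames (≈ 197.8022); B is behind A.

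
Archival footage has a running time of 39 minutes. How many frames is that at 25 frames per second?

58500 frames

39 min = 2340 s.
Frames = 2340 × 25 = 58500.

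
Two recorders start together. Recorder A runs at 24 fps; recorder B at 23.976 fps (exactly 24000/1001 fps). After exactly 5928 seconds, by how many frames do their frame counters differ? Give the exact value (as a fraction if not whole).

A emits 24 × 5928 = 142272 frames; B emits 24000/1001 × 5928 = 10944000/77.
Difference = 10944/77 frames (≈ 142.1299); B is behind A.

10944/77 frames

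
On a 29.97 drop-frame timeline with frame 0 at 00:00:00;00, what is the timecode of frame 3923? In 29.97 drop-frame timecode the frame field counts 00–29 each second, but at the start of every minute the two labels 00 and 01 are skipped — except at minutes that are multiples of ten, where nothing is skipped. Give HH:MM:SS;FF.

Ten DF minutes hold 17982 frames, so frame 3923 lies in block 0 (frames 0–17981) with 3923 frames into that block.
The block's first minute is 1800 frames and the rest 1798 each; 3923 frames reaches minute 2, so 0 × 18 + 2 × 2 = 4 labels have been skipped so far.
Adding those back, label number 3923 + 4 = 3927 at 30 labels/s is 130 s + 27 f = 0 h 2 min 10 s frame 27, i.e. 00:02:10;27.

00:02:10;27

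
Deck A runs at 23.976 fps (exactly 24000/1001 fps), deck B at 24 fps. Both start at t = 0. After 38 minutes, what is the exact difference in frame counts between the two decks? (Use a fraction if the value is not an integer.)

38 min = 2280 s.
A emits 24000/1001 × 2280 = 54720000/1001 frames; B emits 24 × 2280 = 54720.
Difference = 54720/1001 frames (≈ 54.6653); B is ahead of A.

54720/1001 frames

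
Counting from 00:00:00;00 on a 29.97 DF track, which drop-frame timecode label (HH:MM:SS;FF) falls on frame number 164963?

Ten DF minutes hold 17982 frames, so frame 164963 lies in block 9 (frames 161838–179819) with 3125 frames into that block.
The block's first minute is 1800 frames and the rest 1798 each; 3125 frames reaches minute 1, so 9 × 18 + 1 × 2 = 164 labels have been skipped so far.
Adding those back, label number 164963 + 164 = 165127 at 30 labels/s is 5504 s + 7 f = 1 h 31 min 44 s frame 7, i.e. 01:31:44;07.

01:31:44;07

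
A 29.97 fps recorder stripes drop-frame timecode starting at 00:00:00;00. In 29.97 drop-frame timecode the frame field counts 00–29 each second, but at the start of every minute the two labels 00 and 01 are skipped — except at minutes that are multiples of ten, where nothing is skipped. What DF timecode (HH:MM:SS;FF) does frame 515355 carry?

Each 10-minute DF block holds 10 × 60 × 30 − 9 × 2 = 17982 frames. 515355 ÷ 17982 → 28 full blocks, remainder 11859.
Within the partial block the first minute is 1800 frames and each further minute 1798, so 6 further minute boundaries passed. Total skipped labels = 18 × 28 + 2 × 6 = 516.
Non-drop label index = 515355 + 516 = 515871; at 30 labels/s that is 04:46:35:21, i.e. DF 04:46:35;21.

04:46:35;21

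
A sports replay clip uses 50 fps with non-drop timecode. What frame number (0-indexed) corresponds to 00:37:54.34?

113734

Total seconds to the label: (0 × 3600 + 37 × 60 + 54) = 2274.
Frame index = 2274 × 50 + 34 = 113734.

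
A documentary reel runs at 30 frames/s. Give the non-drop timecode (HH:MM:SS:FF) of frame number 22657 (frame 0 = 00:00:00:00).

22657 ÷ 30 = 755 full seconds, remainder 7 frames.
755 s = 0 h 12 min 35 s.
Timecode: 00:12:35:07.

00:12:35:07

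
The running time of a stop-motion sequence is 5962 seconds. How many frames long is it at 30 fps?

Frames = 5962 × 30 = 178860.

178860 frames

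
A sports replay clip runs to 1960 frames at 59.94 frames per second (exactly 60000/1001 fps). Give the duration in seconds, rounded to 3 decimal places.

Running time = 1960 × 1001/60000 = 49049/1500 s ≈ 32.699 s.

32.699 seconds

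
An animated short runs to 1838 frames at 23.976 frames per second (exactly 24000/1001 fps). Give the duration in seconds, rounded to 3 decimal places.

Running time = 1838 × 1001/24000 = 919919/12000 s ≈ 76.660 s.

76.660 seconds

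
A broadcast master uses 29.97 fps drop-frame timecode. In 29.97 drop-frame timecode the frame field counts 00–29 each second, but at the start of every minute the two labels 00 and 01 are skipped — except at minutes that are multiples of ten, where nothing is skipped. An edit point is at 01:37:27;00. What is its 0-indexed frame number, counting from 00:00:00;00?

175234

As if non-drop at 30 labels/s: (1 × 3600 + 37 × 60 + 27) × 30 + 0 = 175410.
Minute boundaries passed: 97; those not divisible by 10: 97 − 9 = 88; dropped labels = 2 × 88 = 176.
Actual frame index = 175410 − 176 = 175234.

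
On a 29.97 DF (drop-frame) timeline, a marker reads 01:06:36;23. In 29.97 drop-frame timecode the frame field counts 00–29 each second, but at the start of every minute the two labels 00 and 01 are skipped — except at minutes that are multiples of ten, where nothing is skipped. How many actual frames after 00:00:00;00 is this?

Complete 10-minute blocks: 6, each 17982 frames → 107892.
Remaining 6 whole minutes in the current block: 1800 + 5 × 1798 = 10790 frames.
Within the current minute: 36 × 30 + 23 − 2 = 1101 (labels ;00/;01 skipped at this minute). Total = 107892 + 10790 + 1101 = 119783.

119783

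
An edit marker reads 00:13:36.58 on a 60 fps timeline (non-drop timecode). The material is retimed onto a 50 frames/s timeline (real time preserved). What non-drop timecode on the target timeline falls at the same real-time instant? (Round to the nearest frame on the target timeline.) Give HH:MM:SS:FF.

Source frame index: (0×3600 + 13×60 + 36) × 60 + 58 = 49018.
Real time: 49018 / (60) = 24509/30 s.
Target frame: (24509/30) × (50) = 122545/3 ≈ 40848.333 → 40848.
At 50 labels/s: frame 40848 → 00:13:36:48.

00:13:36:48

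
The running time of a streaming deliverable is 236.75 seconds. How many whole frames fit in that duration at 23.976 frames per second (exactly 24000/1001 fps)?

5676 frames

Frames = 236.75 × 24000/1001 = 5682000/1001 ≈ 5676.3237.
Complete frames: 5676.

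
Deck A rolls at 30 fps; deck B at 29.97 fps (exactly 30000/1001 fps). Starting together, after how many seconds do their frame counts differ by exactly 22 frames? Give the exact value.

11011/15 seconds

The gap grows by |30000/1001 − 30| = 30/1001 frames per second.
Time for a 22-frame gap: 22 ÷ (30/1001) = 11011/15 s.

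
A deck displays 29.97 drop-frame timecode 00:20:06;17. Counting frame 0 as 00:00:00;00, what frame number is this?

36161

Complete 10-minute blocks: 2, each 17982 frames → 35964.
Remaining 0 whole minutes in the current block: 0 frames.
Within the current minute: 6 × 30 + 17 = 197. Total = 35964 + 0 + 197 = 36161.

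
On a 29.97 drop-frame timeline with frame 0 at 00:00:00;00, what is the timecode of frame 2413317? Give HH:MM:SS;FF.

22:22:04;13

Ten DF minutes hold 17982 frames, so frame 2413317 lies in block 134 (frames 2409588–2427569) with 3729 frames into that block.
The block's first minute is 1800 frames and the rest 1798 each; 3729 frames reaches minute 2, so 134 × 18 + 2 × 2 = 2416 labels have been skipped so far.
Adding those back, label number 2413317 + 2416 = 2415733 at 30 labels/s is 80524 s + 13 f = 22 h 22 min 4 s frame 13, i.e. 22:22:04;13.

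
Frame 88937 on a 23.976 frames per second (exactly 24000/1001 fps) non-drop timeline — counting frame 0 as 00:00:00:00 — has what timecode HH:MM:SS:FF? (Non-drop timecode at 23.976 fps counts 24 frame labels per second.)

88937 ÷ 24 = 3705 full seconds, remainder 17 frames.
3705 s = 1 h 1 min 45 s.
Timecode: 01:01:45:17.

01:01:45:17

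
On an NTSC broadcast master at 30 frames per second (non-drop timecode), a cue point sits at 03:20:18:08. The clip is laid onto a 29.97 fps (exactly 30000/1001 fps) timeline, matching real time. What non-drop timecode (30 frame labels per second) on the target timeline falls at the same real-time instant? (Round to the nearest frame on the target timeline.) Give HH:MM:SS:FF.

03:20:06:08

Source frame index: (3×3600 + 20×60 + 18) × 30 + 8 = 360548.
Real time: 360548 / (30) = 180274/15 s.
Target frame: (180274/15) × (30000/1001) = 360548000/1001 ≈ 360187.812 → 360188.
At 30 labels/s: frame 360188 → 03:20:06:08.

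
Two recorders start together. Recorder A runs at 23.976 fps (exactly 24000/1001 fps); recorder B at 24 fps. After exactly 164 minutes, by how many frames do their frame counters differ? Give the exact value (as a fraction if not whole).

236160/1001 frames

164 min = 9840 s.
A emits 24000/1001 × 9840 = 236160000/1001 frames; B emits 24 × 9840 = 236160.
Difference = 236160/1001 frames (≈ 235.9241); B is ahead of A.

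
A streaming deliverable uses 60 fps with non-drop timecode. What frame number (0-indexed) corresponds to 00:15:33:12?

frame 55992

Total seconds to the label: (0 × 3600 + 15 × 60 + 33) = 933.
Frame index = 933 × 60 + 12 = 55992.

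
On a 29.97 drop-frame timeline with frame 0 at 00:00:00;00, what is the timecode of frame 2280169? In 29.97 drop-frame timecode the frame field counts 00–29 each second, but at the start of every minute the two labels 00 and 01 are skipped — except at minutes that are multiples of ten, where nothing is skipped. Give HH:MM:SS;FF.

Ten DF minutes hold 17982 frames, so frame 2280169 lies in block 126 (frames 2265732–2283713) with 14437 frames into that block.
The block's first minute is 1800 frames and the rest 1798 each; 14437 frames reaches minute 8, so 126 × 18 + 8 × 2 = 2284 labels have been skipped so far.
Adding those back, label number 2280169 + 2284 = 2282453 at 30 labels/s is 76081 s + 23 f = 21 h 8 min 1 s frame 23, i.e. 21:08:01;23.

21:08:01;23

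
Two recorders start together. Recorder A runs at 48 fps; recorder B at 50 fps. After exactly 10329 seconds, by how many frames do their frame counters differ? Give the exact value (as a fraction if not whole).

A emits 48 × 10329 = 495792 frames; B emits 50 × 10329 = 516450.
Difference = 20658 frames; B is ahead of A.

20658 frames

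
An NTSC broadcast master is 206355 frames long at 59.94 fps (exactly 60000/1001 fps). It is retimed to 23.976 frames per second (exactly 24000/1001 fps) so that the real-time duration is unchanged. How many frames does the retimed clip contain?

Target frames = source frames × (target rate / source rate) = 206355 × (24000/1001)/(60000/1001) = 206355 × 2/5 = 82542.

82542 frames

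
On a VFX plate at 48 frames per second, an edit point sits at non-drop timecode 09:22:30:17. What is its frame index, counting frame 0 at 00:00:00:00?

Total seconds to the label: (9 × 3600 + 22 × 60 + 30) = 33750.
Frame index = 33750 × 48 + 17 = 1620017.

1620017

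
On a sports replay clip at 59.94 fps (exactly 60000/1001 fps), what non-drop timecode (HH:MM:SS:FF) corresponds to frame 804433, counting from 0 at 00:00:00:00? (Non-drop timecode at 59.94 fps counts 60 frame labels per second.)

804433 ÷ 60 = 13407 full seconds, remainder 13 frames.
13407 s = 3 h 43 min 27 s.
Timecode: 03:43:27:13.

03:43:27:13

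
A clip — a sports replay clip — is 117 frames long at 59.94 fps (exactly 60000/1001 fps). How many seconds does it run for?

1.95195 seconds

Running time = 117 / (60000/1001) = 1.95195 s.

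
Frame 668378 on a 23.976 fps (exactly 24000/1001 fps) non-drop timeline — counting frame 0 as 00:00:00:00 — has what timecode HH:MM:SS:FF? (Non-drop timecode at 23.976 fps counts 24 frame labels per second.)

668378 ÷ 24 = 27849 full seconds, remainder 2 frames.
27849 s = 7 h 44 min 9 s.
Timecode: 07:44:09:02.

07:44:09:02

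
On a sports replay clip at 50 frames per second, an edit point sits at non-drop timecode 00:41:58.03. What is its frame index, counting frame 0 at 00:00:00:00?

Total seconds to the label: (0 × 3600 + 41 × 60 + 58) = 2518.
Frame index = 2518 × 50 + 3 = 125903.

frame 125903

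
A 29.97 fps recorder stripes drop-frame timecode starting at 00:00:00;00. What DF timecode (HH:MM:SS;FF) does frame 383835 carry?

Each 10-minute DF block holds 10 × 60 × 30 − 9 × 2 = 17982 frames. 383835 ÷ 17982 → 21 full blocks, remainder 6213.
Within the partial block the first minute is 1800 frames and each further minute 1798, so 3 further minute boundaries passed. Total skipped labels = 18 × 21 + 2 × 3 = 384.
Non-drop label index = 383835 + 384 = 384219; at 30 labels/s that is 03:33:27:09, i.e. DF 03:33:27;09.

03:33:27;09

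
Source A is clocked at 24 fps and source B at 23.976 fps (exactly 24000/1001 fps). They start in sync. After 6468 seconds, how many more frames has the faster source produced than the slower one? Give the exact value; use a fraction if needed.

2016/13 frames

A emits 24 × 6468 = 155232 frames; B emits 24000/1001 × 6468 = 2016000/13.
Difference = 2016/13 frames (≈ 155.0769); B is behind A.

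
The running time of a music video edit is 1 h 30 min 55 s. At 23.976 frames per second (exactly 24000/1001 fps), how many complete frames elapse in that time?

130789 frames

1 h 30 min 55 s = 5455 s.
Frames = 5455 × 24000/1001 = 130920000/1001 ≈ 130789.2108.
Complete frames: 130789.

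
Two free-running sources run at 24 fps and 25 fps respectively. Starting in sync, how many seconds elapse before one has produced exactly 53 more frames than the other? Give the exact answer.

53 seconds

The gap grows by |25 − 24| = 1 frame per second.
Time for a 53-frame gap: 53 ÷ (1) = 53 s.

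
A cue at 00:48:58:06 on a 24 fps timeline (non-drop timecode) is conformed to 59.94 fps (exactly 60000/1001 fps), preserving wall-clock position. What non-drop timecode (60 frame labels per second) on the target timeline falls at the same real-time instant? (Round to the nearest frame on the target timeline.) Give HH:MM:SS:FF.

00:48:55:19

Source frame index: (0×3600 + 48×60 + 58) × 24 + 6 = 70518.
Real time: 70518 / (24) = 11753/4 s.
Target frame: (11753/4) × (60000/1001) = 25185000/143 ≈ 176118.881 → 176119.
At 60 labels/s: frame 176119 → 00:48:55:19.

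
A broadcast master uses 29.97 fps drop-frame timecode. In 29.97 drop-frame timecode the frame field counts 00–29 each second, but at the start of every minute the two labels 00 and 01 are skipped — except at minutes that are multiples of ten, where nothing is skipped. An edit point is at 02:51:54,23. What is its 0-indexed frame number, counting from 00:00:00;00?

As if non-drop at 30 labels/s: (2 × 3600 + 51 × 60 + 54) × 30 + 23 = 309443.
Minute boundaries passed: 171; those not divisible by 10: 171 − 17 = 154; dropped labels = 2 × 154 = 308.
Actual frame index = 309443 − 308 = 309135.

309135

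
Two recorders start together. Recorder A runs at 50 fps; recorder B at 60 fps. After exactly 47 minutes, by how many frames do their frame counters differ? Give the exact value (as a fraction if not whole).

28200 frames

47 min = 2820 s.
A emits 50 × 2820 = 141000 frames; B emits 60 × 2820 = 169200.
Difference = 28200 frames; B is ahead of A.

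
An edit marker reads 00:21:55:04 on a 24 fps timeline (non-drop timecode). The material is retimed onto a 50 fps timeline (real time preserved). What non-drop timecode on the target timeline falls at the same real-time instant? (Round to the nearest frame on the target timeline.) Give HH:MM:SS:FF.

Source frame index: (0×3600 + 21×60 + 55) × 24 + 4 = 31564.
Real time: 31564 / (24) = 7891/6 s.
Target frame: (7891/6) × (50) = 197275/3 ≈ 65758.333 → 65758.
At 50 labels/s: frame 65758 → 00:21:55:08.

00:21:55:08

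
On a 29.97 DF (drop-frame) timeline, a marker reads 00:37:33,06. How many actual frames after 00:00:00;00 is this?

67528

As if non-drop at 30 labels/s: (0 × 3600 + 37 × 60 + 33) × 30 + 6 = 67596.
Minute boundaries passed: 37; those not divisible by 10: 37 − 3 = 34; dropped labels = 2 × 34 = 68.
Actual frame index = 67596 − 68 = 67528.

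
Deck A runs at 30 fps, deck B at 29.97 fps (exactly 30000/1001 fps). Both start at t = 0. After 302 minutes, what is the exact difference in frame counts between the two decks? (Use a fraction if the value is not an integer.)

543600/1001 frames

302 min = 18120 s.
A emits 30 × 18120 = 543600 frames; B emits 30000/1001 × 18120 = 543600000/1001.
Difference = 543600/1001 frames (≈ 543.0569); B is behind A.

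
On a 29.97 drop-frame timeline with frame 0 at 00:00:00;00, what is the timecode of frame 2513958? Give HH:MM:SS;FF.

Ten DF minutes hold 17982 frames, so frame 2513958 lies in block 139 (frames 2499498–2517479) with 14460 frames into that block.
The block's first minute is 1800 frames and the rest 1798 each; 14460 frames reaches minute 8, so 139 × 18 + 8 × 2 = 2518 labels have been skipped so far.
Adding those back, label number 2513958 + 2518 = 2516476 at 30 labels/s is 83882 s + 16 f = 23 h 18 min 2 s frame 16, i.e. 23:18:02;16.

23:18:02;16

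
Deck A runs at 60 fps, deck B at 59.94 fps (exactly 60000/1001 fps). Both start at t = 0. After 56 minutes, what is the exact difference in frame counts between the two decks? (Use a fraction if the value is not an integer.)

56 min = 3360 s.
A emits 60 × 3360 = 201600 frames; B emits 60000/1001 × 3360 = 28800000/143.
Difference = 28800/143 frames (≈ 201.3986); B is behind A.

28800/143 frames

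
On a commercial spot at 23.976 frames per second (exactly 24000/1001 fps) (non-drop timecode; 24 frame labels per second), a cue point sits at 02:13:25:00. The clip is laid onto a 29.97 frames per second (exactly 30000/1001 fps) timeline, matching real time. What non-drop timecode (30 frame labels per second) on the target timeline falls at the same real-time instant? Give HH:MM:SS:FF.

02:13:25:00

Source frame index: (2×3600 + 13×60 + 25) × 24 + 0 = 192120.
Real time: 192120 / (24000/1001) = 1602601/200 s.
Target frame: (1602601/200) × (30000/1001) = 240150.
At 30 labels/s: frame 240150 → 02:13:25:00.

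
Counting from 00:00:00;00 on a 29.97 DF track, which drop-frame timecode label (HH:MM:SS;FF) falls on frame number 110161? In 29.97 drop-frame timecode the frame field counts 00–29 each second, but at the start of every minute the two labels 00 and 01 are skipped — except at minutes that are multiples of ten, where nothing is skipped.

01:01:15;21

Ten DF minutes hold 17982 frames, so frame 110161 lies in block 6 (frames 107892–125873) with 2269 frames into that block.
The block's first minute is 1800 frames and the rest 1798 each; 2269 frames reaches minute 1, so 6 × 18 + 1 × 2 = 110 labels have been skipped so far.
Adding those back, label number 110161 + 110 = 110271 at 30 labels/s is 3675 s + 21 f = 1 h 1 min 15 s frame 21, i.e. 01:01:15;21.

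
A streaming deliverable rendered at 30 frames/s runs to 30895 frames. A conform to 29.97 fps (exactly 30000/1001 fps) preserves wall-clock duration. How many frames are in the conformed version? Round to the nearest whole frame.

Frames at target rate = 30895 × (30000/1001) / (30) = 30895000/1001 ≈ 30864.136.
Nearest whole frame: 30864.

30864 frames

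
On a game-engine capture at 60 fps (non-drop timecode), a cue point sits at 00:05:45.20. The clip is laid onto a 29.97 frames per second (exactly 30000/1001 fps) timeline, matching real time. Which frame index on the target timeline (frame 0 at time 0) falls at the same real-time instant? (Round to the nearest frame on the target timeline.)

Source frame index: (0×3600 + 5×60 + 45) × 60 + 20 = 20720.
Real time: 20720 / (60) = 1036/3 s.
Target frame: (1036/3) × (30000/1001) = 1480000/143 ≈ 10349.650 → 10350.

frame 10350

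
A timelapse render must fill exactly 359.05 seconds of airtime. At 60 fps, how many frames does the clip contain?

Frames = 359.05 × 60 = 21543.

21543 frames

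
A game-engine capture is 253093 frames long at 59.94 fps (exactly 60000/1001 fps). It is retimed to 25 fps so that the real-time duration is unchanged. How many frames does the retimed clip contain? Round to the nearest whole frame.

Frames at target rate = 253093 × (25) / (60000/1001) = 253346093/2400 ≈ 105560.872.
Nearest whole frame: 105561.

105561 frames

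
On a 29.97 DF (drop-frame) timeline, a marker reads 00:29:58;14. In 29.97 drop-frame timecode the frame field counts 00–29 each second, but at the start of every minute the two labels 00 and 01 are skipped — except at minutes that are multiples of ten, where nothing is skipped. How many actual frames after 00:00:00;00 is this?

As if non-drop at 30 labels/s: (0 × 3600 + 29 × 60 + 58) × 30 + 14 = 53954.
Minute boundaries passed: 29; those not divisible by 10: 29 − 2 = 27; dropped labels = 2 × 27 = 54.
Actual frame index = 53954 − 54 = 53900.

53900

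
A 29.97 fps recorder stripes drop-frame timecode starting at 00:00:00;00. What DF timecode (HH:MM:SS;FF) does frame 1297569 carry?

12:01:35;17

Ten DF minutes hold 17982 frames, so frame 1297569 lies in block 72 (frames 1294704–1312685) with 2865 frames into that block.
The block's first minute is 1800 frames and the rest 1798 each; 2865 frames reaches minute 1, so 72 × 18 + 1 × 2 = 1298 labels have been skipped so far.
Adding those back, label number 1297569 + 1298 = 1298867 at 30 labels/s is 43295 s + 17 f = 12 h 1 min 35 s frame 17, i.e. 12:01:35;17.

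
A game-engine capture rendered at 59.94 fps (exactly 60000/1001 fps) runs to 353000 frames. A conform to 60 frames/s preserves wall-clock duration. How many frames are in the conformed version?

353353 frames

Target frames = source frames × (target rate / source rate) = 353000 × (60)/(60000/1001) = 353000 × 1001/1000 = 353353.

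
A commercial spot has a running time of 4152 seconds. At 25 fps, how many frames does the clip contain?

Frames = 4152 × 25 = 103800.

103800 frames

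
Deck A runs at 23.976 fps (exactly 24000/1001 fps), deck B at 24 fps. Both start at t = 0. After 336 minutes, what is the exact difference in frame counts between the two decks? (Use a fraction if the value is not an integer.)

69120/143 frames

336 min = 20160 s.
A emits 24000/1001 × 20160 = 69120000/143 frames; B emits 24 × 20160 = 483840.
Difference = 69120/143 frames (≈ 483.3566); B is ahead of A.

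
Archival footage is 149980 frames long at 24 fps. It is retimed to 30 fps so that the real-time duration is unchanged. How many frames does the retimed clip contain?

187475 frames

Target frames = source frames × (target rate / source rate) = 149980 × (30)/(24) = 149980 × 5/4 = 187475.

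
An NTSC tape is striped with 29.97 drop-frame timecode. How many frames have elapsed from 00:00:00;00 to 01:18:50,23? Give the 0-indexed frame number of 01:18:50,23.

141781

Complete 10-minute blocks: 7, each 17982 frames → 125874.
Remaining 8 whole minutes in the current block: 1800 + 7 × 1798 = 14386 frames.
Within the current minute: 50 × 30 + 23 − 2 = 1521 (labels ;00/;01 skipped at this minute). Total = 125874 + 14386 + 1521 = 141781.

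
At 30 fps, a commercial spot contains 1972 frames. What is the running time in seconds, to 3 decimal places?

Running time = 1972 × 1/30 = 986/15 s ≈ 65.733 s.

65.733 seconds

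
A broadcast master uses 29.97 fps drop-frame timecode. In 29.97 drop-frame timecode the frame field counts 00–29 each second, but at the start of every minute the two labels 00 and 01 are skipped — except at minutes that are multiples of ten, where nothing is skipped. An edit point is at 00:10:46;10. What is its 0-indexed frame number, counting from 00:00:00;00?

Complete 10-minute blocks: 1, each 17982 frames → 17982.
Remaining 0 whole minutes in the current block: 0 frames.
Within the current minute: 46 × 30 + 10 = 1390. Total = 17982 + 0 + 1390 = 19372.

19372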